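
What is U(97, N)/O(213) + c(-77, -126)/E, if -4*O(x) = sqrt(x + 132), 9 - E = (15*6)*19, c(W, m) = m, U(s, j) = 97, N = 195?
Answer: 2/27 - 388*sqrt(345)/345 ≈ -20.815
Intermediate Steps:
E = -1701 (E = 9 - 15*6*19 = 9 - 90*19 = 9 - 1*1710 = 9 - 1710 = -1701)
O(x) = -sqrt(132 + x)/4 (O(x) = -sqrt(x + 132)/4 = -sqrt(132 + x)/4)
U(97, N)/O(213) + c(-77, -126)/E = 97/((-sqrt(132 + 213)/4)) - 126/(-1701) = 97/((-sqrt(345)/4)) - 126*(-1/1701) = 97*(-4*sqrt(345)/345) + 2/27 = -388*sqrt(345)/345 + 2/27 = 2/27 - 388*sqrt(345)/345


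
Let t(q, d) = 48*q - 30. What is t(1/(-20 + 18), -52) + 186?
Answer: 132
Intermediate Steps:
t(q, d) = -30 + 48*q
t(1/(-20 + 18), -52) + 186 = (-30 + 48/(-20 + 18)) + 186 = (-30 + 48/(-2)) + 186 = (-30 + 48*(-1/2)) + 186 = (-30 - 24) + 186 = -54 + 186 = 132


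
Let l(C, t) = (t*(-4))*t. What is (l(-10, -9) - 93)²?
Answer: 173889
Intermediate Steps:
l(C, t) = -4*t² (l(C, t) = (-4*t)*t = -4*t²)
(l(-10, -9) - 93)² = (-4*(-9)² - 93)² = (-4*81 - 93)² = (-324 - 93)² = (-417)² = 173889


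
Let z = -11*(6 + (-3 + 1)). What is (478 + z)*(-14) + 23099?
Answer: 17023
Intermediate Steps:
z = -44 (z = -11*(6 - 2) = -11*4 = -44)
(478 + z)*(-14) + 23099 = (478 - 44)*(-14) + 23099 = 434*(-14) + 23099 = -6076 + 23099 = 17023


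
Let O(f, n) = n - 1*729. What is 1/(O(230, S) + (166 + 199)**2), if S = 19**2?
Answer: 1/132857 ≈ 7.5269e-6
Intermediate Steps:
S = 361
O(f, n) = -729 + n (O(f, n) = n - 729 = -729 + n)
1/(O(230, S) + (166 + 199)**2) = 1/((-729 + 361) + (166 + 199)**2) = 1/(-368 + 365**2) = 1/(-368 + 133225) = 1/132857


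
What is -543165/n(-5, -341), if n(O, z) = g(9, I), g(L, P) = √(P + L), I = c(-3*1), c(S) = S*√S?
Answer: -181055*√3/√(3 - I*√3) ≈ -1.6275e+5 - 43609.0*I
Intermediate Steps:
c(S) = S^(3/2)
I = -3*I*√3 (I = (-3*1)^(3/2) = (-3)^(3/2) = -3*I*√3 ≈ -5.1962*I)
g(L, P) = √(L + P)
n(O, z) = √(9 - 3*I*√3)
-543165/n(-5, -341) = -543165/√(9 - 3*I*√3)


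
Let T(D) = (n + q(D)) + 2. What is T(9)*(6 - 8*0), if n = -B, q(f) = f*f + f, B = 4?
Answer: 528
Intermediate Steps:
q(f) = f + f² (q(f) = f² + f = f + f²)
n = -4 (n = -1*4 = -4)
T(D) = -2 + D*(1 + D) (T(D) = (-4 + D*(1 + D)) + 2 = -2 + D*(1 + D))
T(9)*(6 - 8*0) = (-2 + 9*(1 + 9))*(6 - 8*0) = (-2 + 9*10)*(6 + 0) = (-2 + 90)*6 = 88*6 = 528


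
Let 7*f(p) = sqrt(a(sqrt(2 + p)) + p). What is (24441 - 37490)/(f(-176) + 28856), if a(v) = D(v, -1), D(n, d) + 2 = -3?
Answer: -18450555256/40800768245 + 91343*I*sqrt(181)/40800768245 ≈ -0.45221 + 3.0119e-5*I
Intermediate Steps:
D(n, d) = -5 (D(n, d) = -2 - 3 = -5)
a(v) = -5
f(p) = sqrt(-5 + p)/7
(24441 - 37490)/(f(-176) + 28856) = (24441 - 37490)/(sqrt(-5 - 176)/7 + 28856) = -13049/(sqrt(-181)/7 + 28856) = -13049/((I*sqrt(181))/7 + 28856) = -13049/(I*sqrt(181)/7 + 28856) = -13049/(28856 + I*sqrt(181)/7)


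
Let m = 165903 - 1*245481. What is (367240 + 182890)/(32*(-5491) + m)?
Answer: -7859/3647 ≈ -2.1549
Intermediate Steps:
m = -79578 (m = 165903 - 245481 = -79578)
(367240 + 182890)/(32*(-5491) + m) = (367240 + 182890)/(32*(-5491) - 79578) = 550130/(-175712 - 79578) = 550130/(-255290) = 550130*(-1/255290) = -7859/3647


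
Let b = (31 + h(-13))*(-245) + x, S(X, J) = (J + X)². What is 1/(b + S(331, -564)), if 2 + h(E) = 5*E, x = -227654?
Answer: -1/164545 ≈ -6.0774e-6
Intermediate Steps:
h(E) = -2 + 5*E
b = -218834 (b = (31 + (-2 + 5*(-13)))*(-245) - 227654 = (31 + (-2 - 65))*(-245) - 227654 = (31 - 67)*(-245) - 227654 = -36*(-245) - 227654 = 8820 - 227654 = -218834)
1/(b + S(331, -564)) = 1/(-218834 + (-564 + 331)²) = 1/(-218834 + (-233)²) = 1/(-218834 + 54289) = 1/(-164545) = -1/164545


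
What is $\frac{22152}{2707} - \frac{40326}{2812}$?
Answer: $- \frac{23435529}{3806042} \approx -6.1575$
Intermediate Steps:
$\frac{22152}{2707} - \frac{40326}{2812} = 22152 \cdot \frac{1}{2707} - \frac{20163}{1406} = \frac{22152}{2707} - \frac{20163}{1406} = - \frac{23435529}{3806042}$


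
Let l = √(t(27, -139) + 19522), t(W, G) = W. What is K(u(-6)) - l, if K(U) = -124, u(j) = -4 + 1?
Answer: -124 - √19549 ≈ -263.82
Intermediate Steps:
u(j) = -3
l = √19549 (l = √(27 + 19522) = √19549 ≈ 139.82)
K(u(-6)) - l = -124 - √19549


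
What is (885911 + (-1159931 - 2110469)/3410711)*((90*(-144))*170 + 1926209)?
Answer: -836951330634816111/3410711 ≈ -2.4539e+11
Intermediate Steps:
(885911 + (-1159931 - 2110469)/3410711)*((90*(-144))*170 + 1926209) = (885911 - 3270400*1/3410711)*(-12960*170 + 1926209) = (885911 - 3270400/3410711)*(-2203200 + 1926209) = (3021583122321/3410711)*(-276991) = -836951330634816111/3410711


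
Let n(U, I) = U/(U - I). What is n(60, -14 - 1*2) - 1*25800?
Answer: -490185/19 ≈ -25799.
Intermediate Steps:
n(60, -14 - 1*2) - 1*25800 = -1*60/((-14 - 1*2) - 1*60) - 1*25800 = -1*60/((-14 - 2) - 60) - 25800 = -1*60/(-16 - 60) - 25800 = -1*60/(-76) - 25800 = -1*60*(-1/76) - 25800 = 15/19 - 25800 = -490185/19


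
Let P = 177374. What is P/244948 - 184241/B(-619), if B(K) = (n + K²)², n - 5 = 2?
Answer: 6510400117012827/8990676488409088 ≈ 0.72413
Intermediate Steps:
n = 7 (n = 5 + 2 = 7)
B(K) = (7 + K²)²
P/244948 - 184241/B(-619) = 177374/244948 - 184241/(7 + (-619)²)² = 177374*(1/244948) - 184241/(7 + 383161)² = 88687/122474 - 184241/(383168²) = 88687/122474 - 184241/146817716224 = 6510400117012827/8990676488409088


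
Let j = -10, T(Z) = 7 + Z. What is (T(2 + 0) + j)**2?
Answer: 1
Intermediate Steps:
(T(2 + 0) + j)**2 = ((7 + (2 + 0)) - 10)**2 = ((7 + 2) - 10)**2 = (9 - 10)**2 = (-1)**2 = 1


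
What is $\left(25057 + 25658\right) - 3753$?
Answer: $46962$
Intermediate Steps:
$\left(25057 + 25658\right) - 3753 = 50715 - 3753 = 46962$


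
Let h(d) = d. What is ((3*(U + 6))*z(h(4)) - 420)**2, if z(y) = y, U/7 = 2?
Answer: 32400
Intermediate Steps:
U = 14 (U = 7*2 = 14)
((3*(U + 6))*z(h(4)) - 420)**2 = ((3*(14 + 6))*4 - 420)**2 = ((3*20)*4 - 420)**2 = (60*4 - 420)**2 = (240 - 420)**2 = (-180)**2 = 32400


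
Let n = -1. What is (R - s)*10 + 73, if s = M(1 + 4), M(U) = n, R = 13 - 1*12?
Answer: 93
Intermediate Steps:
R = 1 (R = 13 - 12 = 1)
M(U) = -1
s = -1
(R - s)*10 + 73 = (1 - 1*(-1))*10 + 73 = (1 + 1)*10 + 73 = 2*10 + 73 = 20 + 73 = 93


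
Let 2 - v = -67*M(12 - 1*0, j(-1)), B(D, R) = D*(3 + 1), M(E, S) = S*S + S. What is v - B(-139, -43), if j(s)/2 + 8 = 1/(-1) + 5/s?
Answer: 51210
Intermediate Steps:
j(s) = -18 + 10/s (j(s) = -16 + 2*(1/(-1) + 5/s) = -16 + 2*(1*(-1) + 5/s) = -16 + 2*(-1 + 5/s) = -16 + (-2 + 10/s) = -18 + 10/s)
M(E, S) = S + S**2 (M(E, S) = S**2 + S = S + S**2)
B(D, R) = 4*D (B(D, R) = D*4 = 4*D)
v = 50654 (v = 2 - (-67)*(-18 + 10/(-1))*(1 + (-18 + 10/(-1))) = 2 - (-67)*(-18 + 10*(-1))*(1 + (-18 + 10*(-1))) = 2 - (-67)*(-18 - 10)*(1 + (-18 - 10)) = 2 - (-67)*(-28*(1 - 28)) = 2 - (-67)*(-28*(-27)) = 2 - (-67)*756 = 2 - 1*(-50652) = 2 + 50652 = 50654)
v - B(-139, -43) = 50654 - 4*(-139) = 50654 - 1*(-556) = 50654 + 556 = 51210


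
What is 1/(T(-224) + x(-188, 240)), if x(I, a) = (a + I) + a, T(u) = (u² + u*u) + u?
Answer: 1/100420 ≈ 9.9582e-6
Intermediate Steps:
T(u) = u + 2*u² (T(u) = (u² + u²) + u = 2*u² + u = u + 2*u²)
x(I, a) = I + 2*a (x(I, a) = (I + a) + a = I + 2*a)
1/(T(-224) + x(-188, 240)) = 1/(-224*(1 + 2*(-224)) + (-188 + 2*240)) = 1/(-224*(1 - 448) + (-188 + 480)) = 1/(-224*(-447) + 292) = 1/(100128 + 292) = 1/100420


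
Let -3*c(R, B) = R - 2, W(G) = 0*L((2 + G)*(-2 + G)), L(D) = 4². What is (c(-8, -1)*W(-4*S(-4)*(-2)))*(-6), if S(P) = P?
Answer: 0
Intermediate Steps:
L(D) = 16
W(G) = 0 (W(G) = 0*16 = 0)
c(R, B) = ⅔ - R/3 (c(R, B) = -(R - 2)/3 = -(-2 + R)/3 = ⅔ - R/3)
(c(-8, -1)*W(-4*S(-4)*(-2)))*(-6) = ((⅔ - ⅓*(-8))*0)*(-6) = ((⅔ + 8/3)*0)*(-6) = ((10/3)*0)*(-6) = 0*(-6) = 0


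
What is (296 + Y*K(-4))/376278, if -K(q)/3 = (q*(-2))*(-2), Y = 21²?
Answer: 10732/188139 ≈ 0.057043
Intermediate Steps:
Y = 441
K(q) = -12*q (K(q) = -3*q*(-2)*(-2) = -3*(-2*q)*(-2) = -12*q)
(296 + Y*K(-4))/376278 = (296 + 441*(-12*(-4)))/376278 = (296 + 441*48)*(1/376278) = (296 + 21168)*(1/376278) = 21464*(1/376278) = 10732/188139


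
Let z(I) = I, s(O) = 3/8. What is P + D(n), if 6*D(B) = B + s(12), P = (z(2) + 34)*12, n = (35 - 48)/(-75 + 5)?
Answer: 725917/1680 ≈ 432.09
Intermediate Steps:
s(O) = 3/8 (s(O) = 3*(⅛) = 3/8)
n = 13/70 (n = -13/(-70) = -13*(-1/70) = 13/70 ≈ 0.18571)
P = 432 (P = (2 + 34)*12 = 36*12 = 432)
D(B) = 1/16 + B/6 (D(B) = (B + 3/8)/6 = (3/8 + B)/6 = 1/16 + B/6)
P + D(n) = 432 + (1/16 + (⅙)*(13/70)) = 432 + (1/16 + 13/420) = 432 + 157/1680 = 725917/1680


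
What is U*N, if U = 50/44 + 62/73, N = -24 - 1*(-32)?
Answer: 12756/803 ≈ 15.885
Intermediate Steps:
N = 8 (N = -24 + 32 = 8)
U = 3189/1606 (U = 50*(1/44) + 62*(1/73) = 25/22 + 62/73 = 3189/1606 ≈ 1.9857)
U*N = (3189/1606)*8 = 12756/803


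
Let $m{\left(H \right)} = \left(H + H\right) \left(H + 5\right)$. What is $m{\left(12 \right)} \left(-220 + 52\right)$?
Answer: $-68544$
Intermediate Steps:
$m{\left(H \right)} = 2 H \left(5 + H\right)$
$m{\left(12 \right)} \left(-220 + 52\right) = 2 \cdot 12 \left(5 + 12\right) \left(-220 + 52\right) = 2 \cdot 12 \cdot 17 \left(-168\right) = 408 \left(-168\right) = -68544$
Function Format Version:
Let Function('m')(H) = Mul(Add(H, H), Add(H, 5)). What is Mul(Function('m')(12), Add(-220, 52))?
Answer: -68544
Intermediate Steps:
Function('m')(H) = Mul(2, H, Add(5, H)) (Function('m')(H) = Mul(Mul(2, H), Add(5, H)) = Mul(2, H, Add(5, H)))
Mul(Function('m')(12), Add(-220, 52)) = Mul(Mul(2, 12, Add(5, 12)), Add(-220, 52)) = Mul(Mul(2, 12, 17), -168) = Mul(408, -168) = -68544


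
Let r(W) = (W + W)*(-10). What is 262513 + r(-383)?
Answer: 270173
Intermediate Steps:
r(W) = -20*W (r(W) = (2*W)*(-10) = -20*W)
262513 + r(-383) = 262513 - 20*(-383) = 262513 + 7660 = 270173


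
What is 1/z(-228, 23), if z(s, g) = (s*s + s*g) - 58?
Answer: 1/46682 ≈ 2.1422e-5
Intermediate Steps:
z(s, g) = -58 + s² + g*s (z(s, g) = (s² + g*s) - 58 = -58 + s² + g*s)
1/z(-228, 23) = 1/(-58 + (-228)² + 23*(-228)) = 1/(-58 + 51984 - 5244) = 1/46682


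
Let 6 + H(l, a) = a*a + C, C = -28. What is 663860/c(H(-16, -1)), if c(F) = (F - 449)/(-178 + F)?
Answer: 70037230/241 ≈ 2.9061e+5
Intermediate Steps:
H(l, a) = -34 + a**2 (H(l, a) = -6 + (a*a - 28) = -6 + (a**2 - 28) = -6 + (-28 + a**2) = -34 + a**2)
c(F) = (-449 + F)/(-178 + F)
663860/c(H(-16, -1)) = 663860/(((-449 + (-34 + (-1)**2))/(-178 + (-34 + (-1)**2)))) = 663860/(((-449 + (-34 + 1))/(-178 + (-34 + 1)))) = 663860/(((-449 - 33)/(-178 - 33))) = 663860/((-482/(-211))) = 663860/((-1/211*(-482))) = 663860/(482/211) = 663860*(211/482) = 70037230/241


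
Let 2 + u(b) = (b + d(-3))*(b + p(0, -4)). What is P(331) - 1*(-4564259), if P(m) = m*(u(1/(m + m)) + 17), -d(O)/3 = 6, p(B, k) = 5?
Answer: 6010202011/1324 ≈ 4.5394e+6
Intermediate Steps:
d(O) = -18 (d(O) = -3*6 = -18)
u(b) = -2 + (-18 + b)*(5 + b) (u(b) = -2 + (b - 18)*(b + 5) = -2 + (-18 + b)*(5 + b))
P(m) = m*(-75 - 13/(2*m) + 1/(4*m²)) (P(m) = m*((-92 + (1/(m + m))² - 13/(m + m)) + 17) = m*((-92 + (1/(2*m))² - 13*1/(2*m)) + 17) = m*((-92 + (1/(2*m))² - 13/(2*m)) + 17) = m*((-92 + 1/(4*m²) - 13/(2*m)) + 17) = m*((-92 - 13/(2*m) + 1/(4*m²)) + 17) = m*(-75 - 13/(2*m) + 1/(4*m²)))
P(331) - 1*(-4564259) = (-13/2 - 75*331 + (¼)/331) - 1*(-4564259) = (-13/2 - 24825 + (¼)*(1/331)) + 4564259 = (-13/2 - 24825 + 1/1324) + 4564259 = -32876905/1324 + 4564259 = 6010202011/1324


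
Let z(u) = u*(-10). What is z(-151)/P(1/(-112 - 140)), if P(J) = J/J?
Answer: 1510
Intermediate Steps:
z(u) = -10*u
P(J) = 1
z(-151)/P(1/(-112 - 140)) = -10*(-151)/1 = 1510*1 = 1510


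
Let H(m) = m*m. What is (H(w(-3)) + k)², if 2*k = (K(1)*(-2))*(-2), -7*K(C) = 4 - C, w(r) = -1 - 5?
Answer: 60516/49 ≈ 1235.0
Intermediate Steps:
w(r) = -6
K(C) = -4/7 + C/7 (K(C) = -(4 - C)/7 = -4/7 + C/7)
H(m) = m²
k = -6/7 (k = (((-4/7 + (⅐)*1)*(-2))*(-2))/2 = (((-4/7 + ⅐)*(-2))*(-2))/2 = (-3/7*(-2)*(-2))/2 = ((6/7)*(-2))/2 = (½)*(-12/7) = -6/7 ≈ -0.85714)
(H(w(-3)) + k)² = ((-6)² - 6/7)² = (36 - 6/7)² = (246/7)² = 60516/49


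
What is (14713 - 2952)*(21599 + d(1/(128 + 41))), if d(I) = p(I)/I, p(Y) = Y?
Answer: 254037600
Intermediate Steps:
d(I) = 1 (d(I) = I/I = 1)
(14713 - 2952)*(21599 + d(1/(128 + 41))) = (14713 - 2952)*(21599 + 1) = 11761*21600 = 254037600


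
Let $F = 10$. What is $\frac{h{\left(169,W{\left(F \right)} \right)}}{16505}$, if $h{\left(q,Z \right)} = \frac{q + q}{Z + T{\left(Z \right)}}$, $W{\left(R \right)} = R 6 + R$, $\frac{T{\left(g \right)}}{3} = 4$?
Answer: $\frac{169}{676705} \approx 0.00024974$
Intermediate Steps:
$T{\left(g \right)} = 12$ ($T{\left(g \right)} = 3 \cdot 4 = 12$)
$W{\left(R \right)} = 7 R$ ($W{\left(R \right)} = 6 R + R = 7 R$)
$h{\left(q,Z \right)} = \frac{2 q}{12 + Z}$ ($h{\left(q,Z \right)} = \frac{q + q}{Z + 12} = \frac{2 q}{12 + Z}$)
$\frac{h{\left(169,W{\left(F \right)} \right)}}{16505} = \frac{2 \cdot 169 \frac{1}{12 + 7 \cdot 10}}{16505} = 2 \cdot 169 \frac{1}{12 + 70} \cdot \frac{1}{16505} = 2 \cdot 169 \cdot \frac{1}{82} \cdot \frac{1}{16505} = \frac{169}{41} \cdot \frac{1}{16505} = \frac{169}{676705}$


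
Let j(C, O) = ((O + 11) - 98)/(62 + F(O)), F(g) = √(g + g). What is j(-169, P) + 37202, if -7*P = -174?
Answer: 98805815/2656 + 87*√609/18592 ≈ 37201.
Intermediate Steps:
F(g) = √2*√g (F(g) = √(2*g) = √2*√g)
P = 174/7 (P = -⅐*(-174) = 174/7 ≈ 24.857)
j(C, O) = (-87 + O)/(62 + √2*√O) (j(C, O) = ((O + 11) - 98)/(62 + √2*√O) = ((11 + O) - 98)/(62 + √2*√O) = (-87 + O)/(62 + √2*√O))
j(-169, P) + 37202 = (-87 + 174/7)/(62 + √2*√(174/7)) + 37202 = -435/7/(62 + √2*(√1218/7)) + 37202 = -435/7/(62 + 2*√609/7) + 37202 = -435/(7*(62 + 2*√609/7)) + 37202 = 37202 - 435/(7*(62 + 2*√609/7))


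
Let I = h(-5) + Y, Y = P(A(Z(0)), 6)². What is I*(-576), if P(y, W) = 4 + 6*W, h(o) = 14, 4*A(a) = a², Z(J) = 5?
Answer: -929664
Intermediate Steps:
A(a) = a²/4
Y = 1600 (Y = (4 + 6*6)² = (4 + 36)² = 40² = 1600)
I = 1614 (I = 14 + 1600 = 1614)
I*(-576) = 1614*(-576) = -929664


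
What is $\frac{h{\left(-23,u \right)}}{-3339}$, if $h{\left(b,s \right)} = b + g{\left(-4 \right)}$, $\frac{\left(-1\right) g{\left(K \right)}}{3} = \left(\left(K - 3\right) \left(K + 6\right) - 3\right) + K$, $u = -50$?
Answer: $- \frac{40}{3339} \approx -0.01198$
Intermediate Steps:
$g{\left(K \right)} = 9 - 3 K - 3 \left(-3 + K\right) \left(6 + K\right)$ ($g{\left(K \right)} = - 3 \left(\left(\left(K - 3\right) \left(K + 6\right) - 3\right) + K\right) = - 3 \left(\left(\left(-3 + K\right) \left(6 + K\right) - 3\right) + K\right) = - 3 \left(\left(-3 + \left(-3 + K\right) \left(6 + K\right)\right) + K\right) = - 3 \left(-3 + K + \left(-3 + K\right) \left(6 + K\right)\right) = 9 - 3 K - 3 \left(-3 + K\right) \left(6 + K\right)$)
$h{\left(b,s \right)} = 63 + b$ ($h{\left(b,s \right)} = b - \left(-111 + 48\right) = b + \left(63 + 48 - 48\right) = b + 63 = 63 + b$)
$\frac{h{\left(-23,u \right)}}{-3339} = \frac{63 - 23}{-3339} = 40 \left(- \frac{1}{3339}\right) = - \frac{40}{3339}$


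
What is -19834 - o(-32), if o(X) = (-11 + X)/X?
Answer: -634731/32 ≈ -19835.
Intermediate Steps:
o(X) = (-11 + X)/X
-19834 - o(-32) = -19834 - (-11 - 32)/(-32) = -19834 - (-1)*(-43)/32 = -19834 - 1*43/32 = -19834 - 43/32 = -634731/32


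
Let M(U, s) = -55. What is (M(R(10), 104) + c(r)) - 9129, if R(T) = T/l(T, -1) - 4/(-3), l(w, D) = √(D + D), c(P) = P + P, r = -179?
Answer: -9542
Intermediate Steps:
c(P) = 2*P
l(w, D) = √2*√D (l(w, D) = √(2*D) = √2*√D)
R(T) = 4/3 - I*T*√2/2 (R(T) = T/((√2*√(-1))) - 4/(-3) = T/((√2*I)) - 4*(-⅓) = T/((I*√2)) + 4/3 = T*(-I*√2/2) + 4/3 = -I*T*√2/2 + 4/3 = 4/3 - I*T*√2/2)
(M(R(10), 104) + c(r)) - 9129 = (-55 + 2*(-179)) - 9129 = (-55 - 358) - 9129 = -413 - 9129 = -9542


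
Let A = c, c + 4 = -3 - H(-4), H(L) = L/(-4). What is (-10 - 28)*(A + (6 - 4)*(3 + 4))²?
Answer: -1368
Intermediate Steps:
H(L) = -L/4 (H(L) = L*(-¼) = -L/4)
c = -8 (c = -4 + (-3 - (-1)*(-4)/4) = -4 + (-3 - 1*1) = -4 + (-3 - 1) = -4 - 4 = -8)
A = -8
(-10 - 28)*(A + (6 - 4)*(3 + 4))² = (-10 - 28)*(-8 + (6 - 4)*(3 + 4))² = -38*(-8 + 2*7)² = -38*(-8 + 14)² = -38*6² = -38*36 = -1368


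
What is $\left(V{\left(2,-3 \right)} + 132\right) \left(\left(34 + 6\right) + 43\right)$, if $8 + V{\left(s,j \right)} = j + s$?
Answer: $10209$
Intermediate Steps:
$V{\left(s,j \right)} = -8 + j + s$ ($V{\left(s,j \right)} = -8 + \left(j + s\right) = -8 + j + s$)
$\left(V{\left(2,-3 \right)} + 132\right) \left(\left(34 + 6\right) + 43\right) = \left(\left(-8 - 3 + 2\right) + 132\right) \left(\left(34 + 6\right) + 43\right) = \left(-9 + 132\right) \left(40 + 43\right) = 123 \cdot 83 = 10209$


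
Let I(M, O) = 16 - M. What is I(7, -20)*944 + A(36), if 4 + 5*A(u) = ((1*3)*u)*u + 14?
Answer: 46378/5 ≈ 9275.6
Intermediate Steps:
A(u) = 2 + 3*u**2/5 (A(u) = -4/5 + (((1*3)*u)*u + 14)/5 = -4/5 + ((3*u)*u + 14)/5 = -4/5 + (3*u**2 + 14)/5 = -4/5 + (14 + 3*u**2)/5 = -4/5 + (14/5 + 3*u**2/5) = 2 + 3*u**2/5)
I(7, -20)*944 + A(36) = (16 - 1*7)*944 + (2 + (3/5)*36**2) = (16 - 7)*944 + (2 + (3/5)*1296) = 9*944 + (2 + 3888/5) = 8496 + 3898/5 = 46378/5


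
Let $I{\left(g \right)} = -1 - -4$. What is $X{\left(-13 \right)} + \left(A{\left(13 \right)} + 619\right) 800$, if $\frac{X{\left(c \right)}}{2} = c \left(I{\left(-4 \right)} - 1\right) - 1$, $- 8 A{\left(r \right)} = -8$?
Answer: $495946$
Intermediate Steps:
$I{\left(g \right)} = 3$ ($I{\left(g \right)} = -1 + 4 = 3$)
$A{\left(r \right)} = 1$ ($A{\left(r \right)} = \left(- \frac{1}{8}\right) \left(-8\right) = 1$)
$X{\left(c \right)} = -2 + 4 c$ ($X{\left(c \right)} = 2 \left(c \left(3 - 1\right) - 1\right) = 2 \left(c 2 - 1\right) = 2 \left(2 c - 1\right) = 2 \left(-1 + 2 c\right) = -2 + 4 c$)
$X{\left(-13 \right)} + \left(A{\left(13 \right)} + 619\right) 800 = \left(-2 + 4 \left(-13\right)\right) + \left(1 + 619\right) 800 = \left(-2 - 52\right) + 620 \cdot 800 = -54 + 496000 = 495946$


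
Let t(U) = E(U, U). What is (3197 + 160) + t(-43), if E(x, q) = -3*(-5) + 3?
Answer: 3375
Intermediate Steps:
E(x, q) = 18 (E(x, q) = 15 + 3 = 18)
t(U) = 18
(3197 + 160) + t(-43) = (3197 + 160) + 18 = 3357 + 18 = 3375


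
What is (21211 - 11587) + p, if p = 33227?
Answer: 42851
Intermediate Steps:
(21211 - 11587) + p = (21211 - 11587) + 33227 = 9624 + 33227 = 42851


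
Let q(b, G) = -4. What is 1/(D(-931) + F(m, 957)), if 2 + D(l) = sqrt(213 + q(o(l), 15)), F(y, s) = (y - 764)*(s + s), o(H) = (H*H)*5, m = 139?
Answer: -1196252/1431018847295 - sqrt(209)/1431018847295 ≈ -8.3595e-7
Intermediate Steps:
o(H) = 5*H**2 (o(H) = H**2*5 = 5*H**2)
F(y, s) = 2*s*(-764 + y) (F(y, s) = (-764 + y)*(2*s) = 2*s*(-764 + y))
D(l) = -2 + sqrt(209) (D(l) = -2 + sqrt(213 - 4) = -2 + sqrt(209))
1/(D(-931) + F(m, 957)) = 1/((-2 + sqrt(209)) + 2*957*(-764 + 139)) = 1/((-2 + sqrt(209)) + 2*957*(-625)) = 1/((-2 + sqrt(209)) - 1196250) = 1/(-1196252 + sqrt(209))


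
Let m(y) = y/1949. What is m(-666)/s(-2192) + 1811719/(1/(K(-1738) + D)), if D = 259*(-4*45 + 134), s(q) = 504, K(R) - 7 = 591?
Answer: -1118803066796725/54572 ≈ -2.0501e+10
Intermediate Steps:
K(R) = 598 (K(R) = 7 + 591 = 598)
D = -11914 (D = 259*(-180 + 134) = 259*(-46) = -11914)
m(y) = y/1949 (m(y) = y*(1/1949) = y/1949)
m(-666)/s(-2192) + 1811719/(1/(K(-1738) + D)) = ((1/1949)*(-666))/504 + 1811719/(1/(598 - 11914)) = -666/1949*1/504 + 1811719/(1/(-11316)) = -37/54572 + 1811719/(-1/11316) = -37/54572 + 1811719*(-11316) = -37/54572 - 20501412204 = -1118803066796725/54572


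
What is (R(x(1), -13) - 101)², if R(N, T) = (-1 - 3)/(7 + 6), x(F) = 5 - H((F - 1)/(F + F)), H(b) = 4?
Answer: 1734489/169 ≈ 10263.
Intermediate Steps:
x(F) = 1 (x(F) = 5 - 1*4 = 5 - 4 = 1)
R(N, T) = -4/13
(R(x(1), -13) - 101)² = (-4/13 - 101)² = (-1317/13)² = 1734489/169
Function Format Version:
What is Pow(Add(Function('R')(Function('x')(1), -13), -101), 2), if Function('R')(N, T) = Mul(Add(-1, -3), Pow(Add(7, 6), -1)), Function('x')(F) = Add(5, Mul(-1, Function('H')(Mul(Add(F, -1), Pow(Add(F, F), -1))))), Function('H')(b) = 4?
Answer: Rational(1734489, 169) ≈ 10263.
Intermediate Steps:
Function('x')(F) = 1 (Function('x')(F) = Add(5, Mul(-1, 4)) = Add(5, -4) = 1)
Function('R')(N, T) = Rational(-4, 13) (Function('R')(N, T) = Mul(-4, Pow(13, -1)) = Mul(-4, Rational(1, 13)) = Rational(-4, 13))
Pow(Add(Function('R')(Function('x')(1), -13), -101), 2) = Pow(Add(Rational(-4, 13), -101), 2) = Pow(Rational(-1317, 13), 2) = Rational(1734489, 169)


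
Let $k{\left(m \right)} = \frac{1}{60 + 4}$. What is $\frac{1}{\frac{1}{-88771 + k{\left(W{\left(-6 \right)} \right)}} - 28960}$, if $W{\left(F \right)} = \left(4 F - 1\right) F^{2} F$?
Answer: $- \frac{5681343}{164531693344} \approx -3.453 \cdot 10^{-5}$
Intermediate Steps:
$W{\left(F \right)} = F^{3} \left(-1 + 4 F\right)$ ($W{\left(F \right)} = \left(-1 + 4 F\right) F^{2} F = F^{2} \left(-1 + 4 F\right) F = F^{3} \left(-1 + 4 F\right)$)
$k{\left(m \right)} = \frac{1}{64}$
$\frac{1}{\frac{1}{-88771 + k{\left(W{\left(-6 \right)} \right)}} - 28960} = \frac{1}{\frac{1}{-88771 + \frac{1}{64}} - 28960} = \frac{1}{\frac{1}{- \frac{5681343}{64}} - 28960} = \frac{1}{- \frac{64}{5681343} - 28960} = \frac{1}{- \frac{164531693344}{5681343}} = - \frac{5681343}{164531693344}$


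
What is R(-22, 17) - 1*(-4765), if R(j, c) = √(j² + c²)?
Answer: 4765 + √773 ≈ 4792.8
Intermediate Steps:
R(j, c) = √(c² + j²)
R(-22, 17) - 1*(-4765) = √(17² + (-22)²) - 1*(-4765) = √(289 + 484) + 4765 = √773 + 4765 = 4765 + √773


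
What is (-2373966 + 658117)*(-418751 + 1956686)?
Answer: -2638864231815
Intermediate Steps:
(-2373966 + 658117)*(-418751 + 1956686) = -1715849*1537935 = -2638864231815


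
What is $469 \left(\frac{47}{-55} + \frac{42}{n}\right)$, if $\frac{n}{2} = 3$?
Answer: $\frac{158522}{55} \approx 2882.2$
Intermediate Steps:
$n = 6$ ($n = 2 \cdot 3 = 6$)
$469 \left(\frac{47}{-55} + \frac{42}{n}\right) = 469 \left(\frac{47}{-55} + \frac{42}{6}\right) = 469 \left(47 \left(- \frac{1}{55}\right) + 42 \cdot \frac{1}{6}\right) = 469 \left(- \frac{47}{55} + 7\right) = 469 \cdot \frac{338}{55} = \frac{158522}{55}$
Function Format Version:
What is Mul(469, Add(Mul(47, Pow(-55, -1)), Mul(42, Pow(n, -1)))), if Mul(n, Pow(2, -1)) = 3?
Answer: Rational(158522, 55) ≈ 2882.2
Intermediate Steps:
n = 6 (n = Mul(2, 3) = 6)
Mul(469, Add(Mul(47, Pow(-55, -1)), Mul(42, Pow(n, -1)))) = Mul(469, Add(Mul(47, Pow(-55, -1)), Mul(42, Pow(6, -1)))) = Mul(469, Add(Mul(47, Rational(-1, 55)), Mul(42, Rational(1, 6)))) = Mul(469, Add(Rational(-47, 55), 7)) = Mul(469, Rational(338, 55)) = Rational(158522, 55)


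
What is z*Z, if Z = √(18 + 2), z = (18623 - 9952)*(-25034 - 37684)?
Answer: -1087655556*√5 ≈ -2.4321e+9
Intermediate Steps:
z = -543827778 (z = 8671*(-62718) = -543827778)
Z = 2*√5 (Z = √20 = 2*√5 ≈ 4.4721)
z*Z = -1087655556*√5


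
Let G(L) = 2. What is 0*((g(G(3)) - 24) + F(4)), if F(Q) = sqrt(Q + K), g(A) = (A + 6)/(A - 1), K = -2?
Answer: 0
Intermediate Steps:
g(A) = (6 + A)/(-1 + A)
F(Q) = sqrt(-2 + Q) (F(Q) = sqrt(Q - 2) = sqrt(-2 + Q))
0*((g(G(3)) - 24) + F(4)) = 0*(((6 + 2)/(-1 + 2) - 24) + sqrt(-2 + 4)) = 0*((8/1 - 24) + sqrt(2)) = 0*((1*8 - 24) + sqrt(2)) = 0*((8 - 24) + sqrt(2)) = 0*(-16 + sqrt(2)) = 0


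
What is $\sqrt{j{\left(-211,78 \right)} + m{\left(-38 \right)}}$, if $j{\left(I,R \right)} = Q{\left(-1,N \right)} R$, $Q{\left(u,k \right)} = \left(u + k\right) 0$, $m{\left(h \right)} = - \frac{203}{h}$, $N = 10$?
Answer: $\frac{\sqrt{7714}}{38} \approx 2.3113$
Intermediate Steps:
$Q{\left(u,k \right)} = 0$ ($Q{\left(u,k \right)} = \left(k + u\right) 0 = 0$)
$j{\left(I,R \right)} = 0$ ($j{\left(I,R \right)} = 0 R = 0$)
$\sqrt{j{\left(-211,78 \right)} + m{\left(-38 \right)}} = \sqrt{0 - \frac{203}{-38}} = \sqrt{0 - - \frac{203}{38}} = \sqrt{0 + \frac{203}{38}} = \sqrt{\frac{203}{38}} = \frac{\sqrt{7714}}{38}$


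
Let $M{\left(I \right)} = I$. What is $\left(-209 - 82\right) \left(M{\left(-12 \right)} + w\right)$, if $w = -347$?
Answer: $104469$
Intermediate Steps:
$\left(-209 - 82\right) \left(M{\left(-12 \right)} + w\right) = \left(-209 - 82\right) \left(-12 - 347\right) = \left(-291\right) \left(-359\right) = 104469$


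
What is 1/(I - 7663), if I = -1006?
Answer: -1/8669 ≈ -0.00011535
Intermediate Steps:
1/(I - 7663) = 1/(-1006 - 7663) = 1/(-8669) = -1/8669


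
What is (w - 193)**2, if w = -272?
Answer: 216225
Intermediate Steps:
(w - 193)**2 = (-272 - 193)**2 = (-465)**2 = 216225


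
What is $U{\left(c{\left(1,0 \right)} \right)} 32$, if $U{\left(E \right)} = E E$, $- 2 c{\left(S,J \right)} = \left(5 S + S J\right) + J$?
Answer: $200$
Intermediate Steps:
$c{\left(S,J \right)} = - \frac{5 S}{2} - \frac{J}{2} - \frac{J S}{2}$ ($c{\left(S,J \right)} = - \frac{\left(5 S + S J\right) + J}{2} = - \frac{\left(5 S + J S\right) + J}{2} = - \frac{J + 5 S + J S}{2} = - \frac{5 S}{2} - \frac{J}{2} - \frac{J S}{2}$)
$U{\left(E \right)} = E^{2}$
$U{\left(c{\left(1,0 \right)} \right)} 32 = \left(\left(- \frac{5}{2}\right) 1 - 0 - 0 \cdot 1\right)^{2} \cdot 32 = \left(- \frac{5}{2} + 0 + 0\right)^{2} \cdot 32 = \left(- \frac{5}{2}\right)^{2} \cdot 32 = \frac{25}{4} \cdot 32 = 200$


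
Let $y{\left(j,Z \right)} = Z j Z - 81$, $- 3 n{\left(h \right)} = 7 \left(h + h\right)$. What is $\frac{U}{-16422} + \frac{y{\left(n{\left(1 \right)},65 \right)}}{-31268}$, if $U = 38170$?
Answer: $- \frac{434191139}{256741548} \approx -1.6912$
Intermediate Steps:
$n{\left(h \right)} = - \frac{14 h}{3}$ ($n{\left(h \right)} = - \frac{7 \left(h + h\right)}{3} = - \frac{7 \cdot 2 h}{3} = - \frac{14 h}{3}$)
$y{\left(j,Z \right)} = -81 + j Z^{2}$ ($y{\left(j,Z \right)} = j Z^{2} - 81 = -81 + j Z^{2}$)
$\frac{U}{-16422} + \frac{y{\left(n{\left(1 \right)},65 \right)}}{-31268} = \frac{38170}{-16422} + \frac{-81 + \left(- \frac{14}{3}\right) 1 \cdot 65^{2}}{-31268} = 38170 \left(- \frac{1}{16422}\right) + \left(-81 - \frac{59150}{3}\right) \left(- \frac{1}{31268}\right) = - \frac{19085}{8211} + \left(-81 - \frac{59150}{3}\right) \left(- \frac{1}{31268}\right) = - \frac{19085}{8211} - - \frac{59393}{93804} = - \frac{19085}{8211} + \frac{59393}{93804} = - \frac{434191139}{256741548}$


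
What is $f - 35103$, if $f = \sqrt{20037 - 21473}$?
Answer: $-35103 + 2 i \sqrt{359} \approx -35103.0 + 37.895 i$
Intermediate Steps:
$f = 2 i \sqrt{359}$ ($f = \sqrt{-1436} = 2 i \sqrt{359} \approx 37.895 i$)
$f - 35103 = 2 i \sqrt{359} - 35103 = -35103 + 2 i \sqrt{359}$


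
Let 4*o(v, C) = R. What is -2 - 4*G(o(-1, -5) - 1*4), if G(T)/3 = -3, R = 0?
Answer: 34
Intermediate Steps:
o(v, C) = 0 (o(v, C) = (1/4)*0 = 0)
G(T) = -9 (G(T) = 3*(-3) = -9)
-2 - 4*G(o(-1, -5) - 1*4) = -2 - 4*(-9) = -2 + 36 = 34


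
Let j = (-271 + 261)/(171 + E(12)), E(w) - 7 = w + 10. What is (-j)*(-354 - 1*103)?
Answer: -457/20 ≈ -22.850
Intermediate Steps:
E(w) = 17 + w (E(w) = 7 + (w + 10) = 7 + (10 + w) = 17 + w)
j = -1/20 (j = (-271 + 261)/(171 + (17 + 12)) = -10/(171 + 29) = -10/200 = -10*1/200 = -1/20 ≈ -0.050000)
(-j)*(-354 - 1*103) = (-1*(-1/20))*(-354 - 1*103) = (-354 - 103)/20 = (1/20)*(-457) = -457/20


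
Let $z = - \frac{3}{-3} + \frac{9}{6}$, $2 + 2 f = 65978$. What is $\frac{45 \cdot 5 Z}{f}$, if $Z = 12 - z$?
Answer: $\frac{1425}{21992} \approx 0.064796$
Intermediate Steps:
$f = 32988$ ($f = -1 + \frac{1}{2} \cdot 65978 = -1 + 32989 = 32988$)
$z = \frac{5}{2}$ ($z = \left(-3\right) \left(- \frac{1}{3}\right) + 9 \cdot \frac{1}{6} = 1 + \frac{3}{2} = \frac{5}{2} \approx 2.5$)
$Z = \frac{19}{2}$ ($Z = 12 - \frac{5}{2} = \frac{19}{2} \approx 9.5$)
$\frac{45 \cdot 5 Z}{f} = \frac{45 \cdot 5 \cdot \frac{19}{2}}{32988} = 225 \cdot \frac{19}{2} \cdot \frac{1}{32988} = \frac{4275}{2} \cdot \frac{1}{32988} = \frac{1425}{21992}$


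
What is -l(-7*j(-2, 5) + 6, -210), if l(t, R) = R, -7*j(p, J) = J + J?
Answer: 210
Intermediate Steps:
j(p, J) = -2*J/7 (j(p, J) = -(J + J)/7 = -2*J/7)
-l(-7*j(-2, 5) + 6, -210) = -1*(-210) = 210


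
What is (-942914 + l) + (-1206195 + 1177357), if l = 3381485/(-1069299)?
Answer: -1039096823333/1069299 ≈ -9.7176e+5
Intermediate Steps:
l = -3381485/1069299 (l = 3381485*(-1/1069299) = -3381485/1069299 ≈ -3.1623)
(-942914 + l) + (-1206195 + 1177357) = (-942914 - 3381485/1069299) + (-1206195 + 1177357) = -1008260378771/1069299 - 28838 = -1039096823333/1069299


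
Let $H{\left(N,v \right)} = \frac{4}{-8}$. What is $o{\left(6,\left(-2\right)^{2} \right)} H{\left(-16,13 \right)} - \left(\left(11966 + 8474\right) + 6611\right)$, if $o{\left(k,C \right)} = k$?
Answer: $-27054$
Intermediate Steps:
$H{\left(N,v \right)} = - \frac{1}{2}$ ($H{\left(N,v \right)} = 4 \left(- \frac{1}{8}\right) = - \frac{1}{2}$)
$o{\left(6,\left(-2\right)^{2} \right)} H{\left(-16,13 \right)} - \left(\left(11966 + 8474\right) + 6611\right) = 6 \left(- \frac{1}{2}\right) - \left(\left(11966 + 8474\right) + 6611\right) = -3 - \left(20440 + 6611\right) = -3 - 27051 = -27054$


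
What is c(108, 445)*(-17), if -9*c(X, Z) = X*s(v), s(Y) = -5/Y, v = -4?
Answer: 255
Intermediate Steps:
c(X, Z) = -5*X/36 (c(X, Z) = -X*(-5/(-4))/9 = -X*(-5*(-¼))/9 = -X*5/(9*4) = -5*X/36)
c(108, 445)*(-17) = -5/36*108*(-17) = -15*(-17) = 255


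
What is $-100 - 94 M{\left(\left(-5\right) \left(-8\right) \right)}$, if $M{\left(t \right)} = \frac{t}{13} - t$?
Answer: $\frac{43820}{13} \approx 3370.8$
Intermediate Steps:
$M{\left(t \right)} = - \frac{12 t}{13}$ ($M{\left(t \right)} = t \frac{1}{13} - t = \frac{t}{13} - t = - \frac{12 t}{13}$)
$-100 - 94 M{\left(\left(-5\right) \left(-8\right) \right)} = -100 - 94 \left(- \frac{12 \left(\left(-5\right) \left(-8\right)\right)}{13}\right) = -100 - 94 \left(\left(- \frac{12}{13}\right) 40\right) = -100 - - \frac{45120}{13} = -100 + \frac{45120}{13} = \frac{43820}{13}$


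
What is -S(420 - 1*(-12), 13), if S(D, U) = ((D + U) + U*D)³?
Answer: -222655204981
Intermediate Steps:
S(D, U) = (D + U + D*U)³ (S(D, U) = ((D + U) + D*U)³ = (D + U + D*U)³)
-S(420 - 1*(-12), 13) = -((420 - 1*(-12)) + 13 + (420 - 1*(-12))*13)³ = -((420 + 12) + 13 + (420 + 12)*13)³ = -(432 + 13 + 432*13)³ = -(432 + 13 + 5616)³ = -1*6061³ = -1*222655204981 = -222655204981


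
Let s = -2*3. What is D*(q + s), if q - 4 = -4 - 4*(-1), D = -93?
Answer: 186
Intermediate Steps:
s = -6
q = 4 (q = 4 + (-4 - 4*(-1)) = 4 + (-4 + 4) = 4 + 0 = 4)
D*(q + s) = -93*(4 - 6) = -93*(-2) = 186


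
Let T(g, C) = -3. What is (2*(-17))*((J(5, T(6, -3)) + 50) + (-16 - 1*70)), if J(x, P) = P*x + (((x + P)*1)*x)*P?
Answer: 2754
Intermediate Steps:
J(x, P) = P*x + P*x*(P + x) (J(x, P) = P*x + (((P + x)*1)*x)*P = P*x + ((P + x)*x)*P = P*x + (x*(P + x))*P = P*x + P*x*(P + x))
(2*(-17))*((J(5, T(6, -3)) + 50) + (-16 - 1*70)) = (2*(-17))*((-3*5*(1 - 3 + 5) + 50) + (-16 - 1*70)) = -34*((-3*5*3 + 50) + (-16 - 70)) = -34*((-45 + 50) - 86) = -34*(5 - 86) = -34*(-81) = 2754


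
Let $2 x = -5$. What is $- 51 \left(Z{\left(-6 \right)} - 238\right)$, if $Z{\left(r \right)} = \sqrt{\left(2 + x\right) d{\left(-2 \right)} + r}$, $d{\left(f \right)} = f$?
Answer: $12138 - 51 i \sqrt{5} \approx 12138.0 - 114.04 i$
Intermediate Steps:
$x = - \frac{5}{2}$ ($x = \frac{1}{2} \left(-5\right) = - \frac{5}{2} \approx -2.5$)
$Z{\left(r \right)} = \sqrt{1 + r}$ ($Z{\left(r \right)} = \sqrt{\left(2 - \frac{5}{2}\right) \left(-2\right) + r} = \sqrt{\left(- \frac{1}{2}\right) \left(-2\right) + r} = \sqrt{1 + r}$)
$- 51 \left(Z{\left(-6 \right)} - 238\right) = - 51 \left(\sqrt{1 - 6} - 238\right) = - 51 \left(\sqrt{-5} - 238\right) = - 51 \left(i \sqrt{5} - 238\right) = - 51 \left(-238 + i \sqrt{5}\right) = 12138 - 51 i \sqrt{5}$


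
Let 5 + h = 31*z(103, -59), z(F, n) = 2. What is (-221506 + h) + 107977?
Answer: -113472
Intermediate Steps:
h = 57 (h = -5 + 31*2 = -5 + 62 = 57)
(-221506 + h) + 107977 = (-221506 + 57) + 107977 = -221449 + 107977 = -113472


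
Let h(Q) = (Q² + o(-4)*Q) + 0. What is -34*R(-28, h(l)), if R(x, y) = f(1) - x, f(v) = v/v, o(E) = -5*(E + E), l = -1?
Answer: -986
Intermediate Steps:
o(E) = -10*E
h(Q) = Q² + 40*Q (h(Q) = (Q² + (-10*(-4))*Q) + 0 = (Q² + 40*Q) + 0 = Q² + 40*Q)
f(v) = 1
R(x, y) = 1 - x
-34*R(-28, h(l)) = -34*(1 - 1*(-28)) = -34*(1 + 28) = -34*29 = -986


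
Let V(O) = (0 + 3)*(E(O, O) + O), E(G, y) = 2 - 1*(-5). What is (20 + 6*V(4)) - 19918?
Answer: -19700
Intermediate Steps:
E(G, y) = 7 (E(G, y) = 2 + 5 = 7)
V(O) = 21 + 3*O (V(O) = (0 + 3)*(7 + O) = 3*(7 + O) = 21 + 3*O)
(20 + 6*V(4)) - 19918 = (20 + 6*(21 + 3*4)) - 19918 = (20 + 6*(21 + 12)) - 19918 = (20 + 6*33) - 19918 = (20 + 198) - 19918 = 218 - 19918 = -19700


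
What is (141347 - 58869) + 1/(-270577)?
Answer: 22316649805/270577 ≈ 82478.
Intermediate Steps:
(141347 - 58869) + 1/(-270577) = 82478 - 1/270577 = 22316649805/270577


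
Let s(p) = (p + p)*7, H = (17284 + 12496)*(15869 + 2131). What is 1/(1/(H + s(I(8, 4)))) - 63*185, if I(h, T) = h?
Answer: 536028457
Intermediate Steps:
H = 536040000 (H = 29780*18000 = 536040000)
s(p) = 14*p (s(p) = (2*p)*7 = 14*p)
1/(1/(H + s(I(8, 4)))) - 63*185 = 1/(1/(536040000 + 14*8)) - 63*185 = 1/(1/(536040000 + 112)) - 11655 = 1/(1/536040112) - 11655 = 536040112 - 11655 = 536028457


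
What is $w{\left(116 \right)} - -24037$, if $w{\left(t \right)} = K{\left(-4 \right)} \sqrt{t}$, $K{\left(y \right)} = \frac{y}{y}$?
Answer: $24037 + 2 \sqrt{29} \approx 24048.0$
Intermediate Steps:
$K{\left(y \right)} = 1$
$w{\left(t \right)} = \sqrt{t}$ ($w{\left(t \right)} = 1 \sqrt{t} = \sqrt{t}$)
$w{\left(116 \right)} - -24037 = \sqrt{116} - -24037 = 2 \sqrt{29} + 24037 = 24037 + 2 \sqrt{29}$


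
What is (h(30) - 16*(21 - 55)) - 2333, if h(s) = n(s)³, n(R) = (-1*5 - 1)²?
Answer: 44867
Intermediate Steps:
n(R) = 36 (n(R) = (-5 - 1)² = (-6)² = 36)
h(s) = 46656 (h(s) = 36³ = 46656)
(h(30) - 16*(21 - 55)) - 2333 = (46656 - 16*(21 - 55)) - 2333 = (46656 - 16*(-34)) - 2333 = (46656 + 544) - 2333 = 47200 - 2333 = 44867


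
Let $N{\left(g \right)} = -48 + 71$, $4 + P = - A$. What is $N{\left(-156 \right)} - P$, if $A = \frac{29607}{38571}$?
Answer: $\frac{357008}{12857} \approx 27.768$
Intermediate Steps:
$A = \frac{9869}{12857}$ ($A = 29607 \cdot \frac{1}{38571} = \frac{9869}{12857} \approx 0.7676$)
$P = - \frac{61297}{12857}$ ($P = -4 - \frac{9869}{12857} = - \frac{61297}{12857} \approx -4.7676$)
$N{\left(g \right)} = 23$
$N{\left(-156 \right)} - P = 23 - - \frac{61297}{12857} = 23 + \frac{61297}{12857} = \frac{357008}{12857}$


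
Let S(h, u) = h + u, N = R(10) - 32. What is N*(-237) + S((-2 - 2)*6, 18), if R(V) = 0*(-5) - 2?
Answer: 8052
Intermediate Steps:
R(V) = -2 (R(V) = 0 - 2 = -2)
N = -34 (N = -2 - 32 = -34)
N*(-237) + S((-2 - 2)*6, 18) = -34*(-237) + ((-2 - 2)*6 + 18) = 8058 + (-4*6 + 18) = 8058 + (-24 + 18) = 8058 - 6 = 8052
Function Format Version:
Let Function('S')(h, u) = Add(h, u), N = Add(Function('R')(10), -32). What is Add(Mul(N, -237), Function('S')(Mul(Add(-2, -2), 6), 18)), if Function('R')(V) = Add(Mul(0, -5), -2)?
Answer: 8052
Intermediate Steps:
Function('R')(V) = -2 (Function('R')(V) = Add(0, -2) = -2)
N = -34 (N = Add(-2, -32) = -34)
Add(Mul(N, -237), Function('S')(Mul(Add(-2, -2), 6), 18)) = Add(Mul(-34, -237), Add(Mul(Add(-2, -2), 6), 18)) = Add(8058, Add(Mul(-4, 6), 18)) = Add(8058, Add(-24, 18)) = Add(8058, -6) = 8052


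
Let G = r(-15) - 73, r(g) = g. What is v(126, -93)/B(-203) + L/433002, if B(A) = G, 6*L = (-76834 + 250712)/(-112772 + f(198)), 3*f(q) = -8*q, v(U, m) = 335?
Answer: -280138806157/73588689900 ≈ -3.8068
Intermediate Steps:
f(q) = -8*q/3 (f(q) = (-8*q)/3 = -8*q/3)
L = -86939/339900 (L = ((-76834 + 250712)/(-112772 - 8/3*198))/6 = (173878/(-112772 - 528))/6 = (173878/(-113300))/6 = (173878*(-1/113300))/6 = (⅙)*(-86939/56650) = -86939/339900 ≈ -0.25578)
G = -88 (G = -15 - 73 = -88)
B(A) = -88
v(126, -93)/B(-203) + L/433002 = 335/(-88) - 86939/339900/433002 = 335*(-1/88) - 86939/339900*1/433002 = -335/88 - 86939/147177379800 = -280138806157/73588689900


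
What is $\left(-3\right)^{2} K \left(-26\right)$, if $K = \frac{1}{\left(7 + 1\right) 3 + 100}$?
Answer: $- \frac{117}{62} \approx -1.8871$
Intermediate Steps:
$K = \frac{1}{124}$ ($K = \frac{1}{8 \cdot 3 + 100} = \frac{1}{24 + 100} = \frac{1}{124} \approx 0.0080645$)
$\left(-3\right)^{2} K \left(-26\right) = \left(-3\right)^{2} \cdot \frac{1}{124} \left(-26\right) = 9 \cdot \frac{1}{124} \left(-26\right) = \frac{9}{124} \left(-26\right) = - \frac{117}{62}$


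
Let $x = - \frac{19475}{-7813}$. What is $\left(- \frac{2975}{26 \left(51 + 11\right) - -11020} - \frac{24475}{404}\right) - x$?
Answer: $- \frac{631077226025}{9968075416} \approx -63.31$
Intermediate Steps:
$x = \frac{19475}{7813}$ ($x = \left(-19475\right) \left(- \frac{1}{7813}\right) = \frac{19475}{7813} \approx 2.4926$)
$\left(- \frac{2975}{26 \left(51 + 11\right) - -11020} - \frac{24475}{404}\right) - x = \left(- \frac{2975}{26 \left(51 + 11\right) - -11020} - \frac{24475}{404}\right) - \frac{19475}{7813} = \left(- \frac{2975}{26 \cdot 62 + 11020} - \frac{24475}{404}\right) - \frac{19475}{7813} = \left(- \frac{2975}{1612 + 11020} - \frac{24475}{404}\right) - \frac{19475}{7813} = \left(- \frac{2975}{12632} - \frac{24475}{404}\right) - \frac{19475}{7813} = - \frac{77592525}{1275832} - \frac{19475}{7813} = - \frac{631077226025}{9968075416}$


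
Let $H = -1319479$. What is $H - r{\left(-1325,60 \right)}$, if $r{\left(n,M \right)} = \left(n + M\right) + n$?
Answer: $-1316889$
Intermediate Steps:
$r{\left(n,M \right)} = M + 2 n$ ($r{\left(n,M \right)} = \left(M + n\right) + n = M + 2 n$)
$H - r{\left(-1325,60 \right)} = -1319479 - \left(60 + 2 \left(-1325\right)\right) = -1319479 - \left(60 - 2650\right) = -1319479 - -2590 = -1319479 + 2590 = -1316889$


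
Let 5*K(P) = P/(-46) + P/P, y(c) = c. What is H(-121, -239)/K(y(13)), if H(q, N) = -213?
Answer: -16330/11 ≈ -1484.5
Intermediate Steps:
K(P) = 1/5 - P/230 (K(P) = (P/(-46) + P/P)/5 = (P*(-1/46) + 1)/5 = (-P/46 + 1)/5 = (1 - P/46)/5 = 1/5 - P/230)
H(-121, -239)/K(y(13)) = -213/(1/5 - 1/230*13) = -213/(1/5 - 13/230) = -213/33/230 = -213*230/33 = -16330/11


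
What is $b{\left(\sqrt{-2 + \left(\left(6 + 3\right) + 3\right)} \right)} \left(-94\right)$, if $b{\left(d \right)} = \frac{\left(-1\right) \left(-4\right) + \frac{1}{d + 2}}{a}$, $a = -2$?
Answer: $\frac{517}{3} + \frac{47 \sqrt{10}}{6} \approx 197.1$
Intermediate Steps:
$b{\left(d \right)} = -2 - \frac{1}{2 \left(2 + d\right)}$ ($b{\left(d \right)} = \frac{\left(-1\right) \left(-4\right) + \frac{1}{d + 2}}{-2} = \left(4 + \frac{1}{2 + d}\right) \left(- \frac{1}{2}\right) = -2 - \frac{1}{2 \left(2 + d\right)}$)
$b{\left(\sqrt{-2 + \left(\left(6 + 3\right) + 3\right)} \right)} \left(-94\right) = \frac{-9 - 4 \sqrt{-2 + \left(\left(6 + 3\right) + 3\right)}}{2 \left(2 + \sqrt{-2 + \left(\left(6 + 3\right) + 3\right)}\right)} \left(-94\right) = \frac{-9 - 4 \sqrt{-2 + \left(9 + 3\right)}}{2 \left(2 + \sqrt{-2 + \left(9 + 3\right)}\right)} \left(-94\right) = \frac{-9 - 4 \sqrt{-2 + 12}}{2 \left(2 + \sqrt{-2 + 12}\right)} \left(-94\right) = \frac{-9 - 4 \sqrt{10}}{2 \left(2 + \sqrt{10}\right)} \left(-94\right) = - \frac{47 \left(-9 - 4 \sqrt{10}\right)}{2 + \sqrt{10}}$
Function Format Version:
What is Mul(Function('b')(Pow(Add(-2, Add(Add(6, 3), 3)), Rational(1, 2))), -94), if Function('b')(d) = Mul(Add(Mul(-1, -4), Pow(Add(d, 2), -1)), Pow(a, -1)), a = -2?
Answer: Add(Rational(517, 3), Mul(Rational(47, 6), Pow(10, Rational(1, 2)))) ≈ 197.10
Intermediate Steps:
Function('b')(d) = Add(-2, Mul(Rational(-1, 2), Pow(Add(2, d), -1))) (Function('b')(d) = Mul(Add(Mul(-1, -4), Pow(Add(d, 2), -1)), Pow(-2, -1)) = Mul(Add(4, Pow(Add(2, d), -1)), Rational(-1, 2)) = Add(-2, Mul(Rational(-1, 2), Pow(Add(2, d), -1))))
Mul(Function('b')(Pow(Add(-2, Add(Add(6, 3), 3)), Rational(1, 2))), -94) = Mul(Mul(Rational(1, 2), Pow(Add(2, Pow(Add(-2, Add(Add(6, 3), 3)), Rational(1, 2))), -1), Add(-9, Mul(-4, Pow(Add(-2, Add(Add(6, 3), 3)), Rational(1, 2))))), -94) = Mul(Mul(Rational(1, 2), Pow(Add(2, Pow(Add(-2, Add(9, 3)), Rational(1, 2))), -1), Add(-9, Mul(-4, Pow(Add(-2, Add(9, 3)), Rational(1, 2))))), -94) = Mul(Mul(Rational(1, 2), Pow(Add(2, Pow(Add(-2, 12), Rational(1, 2))), -1), Add(-9, Mul(-4, Pow(Add(-2, 12), Rational(1, 2))))), -94) = Mul(Mul(Rational(1, 2), Pow(Add(2, Pow(10, Rational(1, 2))), -1), Add(-9, Mul(-4, Pow(10, Rational(1, 2))))), -94) = Mul(-47, Pow(Add(2, Pow(10, Rational(1, 2))), -1), Add(-9, Mul(-4, Pow(10, Rational(1, 2)))))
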